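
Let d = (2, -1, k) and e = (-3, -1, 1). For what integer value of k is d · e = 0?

d · e = 2·(-3) + (-1)·(-1) + k·1 = -5 + 1k
Set equal to 0: 1k = 5, so k = 5.

5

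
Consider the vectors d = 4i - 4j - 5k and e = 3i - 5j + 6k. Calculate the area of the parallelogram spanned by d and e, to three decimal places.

i: (-4)·6 - (-5)·(-5) = -24 - 25 = -49
j: (-5)·3 - 4·6 = -15 - 24 = -39
k: 4·(-5) - (-4)·3 = -20 - (-12) = -8
d × e = (-49, -39, -8)
|d × e| = √((-49)² + (-39)² + (-8)²) = √3986 ≈ 63.1348

63.135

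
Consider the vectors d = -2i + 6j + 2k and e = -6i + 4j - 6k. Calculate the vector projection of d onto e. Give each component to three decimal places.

(-1.636, 1.091, -1.636)

d · e = (-2)·(-6) + 6·4 + 2·(-6) = 12 + 24 - 12 = 24
|e|² = 36 + 16 + 36 = 88
proj_e d = (24/88) · (-6, 4, -6) ≈ (-1.636, 1.091, -1.636)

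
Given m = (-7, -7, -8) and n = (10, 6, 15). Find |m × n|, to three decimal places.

i: (-7)·15 - (-8)·6 = -105 - (-48) = -57
j: (-8)·10 - (-7)·15 = -80 - (-105) = 25
k: (-7)·6 - (-7)·10 = -42 - (-70) = 28
m × n = (-57, 25, 28)
|m × n| = √((-57)² + 25² + 28²) = √4658 ≈ 68.2495

68.250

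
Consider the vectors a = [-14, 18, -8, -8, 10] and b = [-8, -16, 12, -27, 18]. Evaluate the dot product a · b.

a · b = (-14)·(-8) + 18·(-16) + (-8)·12 + (-8)·(-27) + 10·18 = 112 - 288 - 96 + 216 + 180 = 124

124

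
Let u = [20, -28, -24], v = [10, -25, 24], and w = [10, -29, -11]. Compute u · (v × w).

10580

v × w:
i: (-25)·(-11) - 24·(-29) = 275 - (-696) = 971
j: 24·10 - 10·(-11) = 240 - (-110) = 350
k: 10·(-29) - (-25)·10 = -290 - (-250) = -40
v × w = (971, 350, -40)
u · (v × w) = 20·971 + (-28)·350 + (-24)·(-40) = 19420 - 9800 + 960 = 10580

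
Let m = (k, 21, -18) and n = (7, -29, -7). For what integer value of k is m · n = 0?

m · n = k·7 + 21·(-29) + (-18)·(-7) = -483 + 7k
Set equal to 0: 7k = 483, so k = 69.

69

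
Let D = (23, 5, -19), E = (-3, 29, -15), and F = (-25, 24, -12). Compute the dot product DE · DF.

DE = E − D = (-26, 24, 4)
DF = F − D = (-48, 19, 7)
DE · DF = (-26)·(-48) + 24·19 + 4·7 = 1248 + 456 + 28 = 1732

1732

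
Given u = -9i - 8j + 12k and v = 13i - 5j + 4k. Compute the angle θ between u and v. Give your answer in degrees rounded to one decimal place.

u · v = (-9)·13 + (-8)·(-5) + 12·4 = -117 + 40 + 48 = -29
|u|² = 81 + 64 + 144 = 289,  |u| = √289 ≈ 17.000000
|v|² = 169 + 25 + 16 = 210,  |v| = √210 ≈ 14.491377
cos θ = -29 / (17.000000 · 14.491377) ≈ -0.11772
θ = arccos(-0.11772) ≈ 96.8°

96.8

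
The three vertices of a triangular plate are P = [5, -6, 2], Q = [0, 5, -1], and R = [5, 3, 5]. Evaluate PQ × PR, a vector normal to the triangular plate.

(60, 15, -45)

PQ = (-5, 11, -3)
PR = (0, 9, 3)
i: 11·3 - (-3)·9 = 33 - (-27) = 60
j: (-3)·0 - (-5)·3 = 0 - (-15) = 15
k: (-5)·9 - 11·0 = -45 - 0 = -45
PQ × PR = (60, 15, -45)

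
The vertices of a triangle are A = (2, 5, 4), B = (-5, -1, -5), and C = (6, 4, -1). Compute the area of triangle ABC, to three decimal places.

AB = (-7, -6, -9),  AC = (4, -1, -5)
i: (-6)·(-5) - (-9)·(-1) = 30 - 9 = 21
j: (-9)·4 - (-7)·(-5) = -36 - 35 = -71
k: (-7)·(-1) - (-6)·4 = 7 - (-24) = 31
AB × AC = (21, -71, 31)
|AB × AC| = √6443 ≈ 80.2683
area = ½ · 80.2683 ≈ 40.134

40.134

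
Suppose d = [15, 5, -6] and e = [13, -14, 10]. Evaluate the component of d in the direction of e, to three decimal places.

3.014

d · e = 15·13 + 5·(-14) + (-6)·10 = 195 - 70 - 60 = 65
|e| = √(169 + 196 + 100) = √465 ≈ 21.5639
comp_e d = 65 / √465 ≈ 3.014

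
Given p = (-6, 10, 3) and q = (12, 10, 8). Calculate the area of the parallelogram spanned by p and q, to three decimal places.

i: 10·8 - 3·10 = 80 - 30 = 50
j: 3·12 - (-6)·8 = 36 - (-48) = 84
k: (-6)·10 - 10·12 = -60 - 120 = -180
p × q = (50, 84, -180)
|p × q| = √(50² + 84² + (-180)²) = √41956 ≈ 204.8316

204.832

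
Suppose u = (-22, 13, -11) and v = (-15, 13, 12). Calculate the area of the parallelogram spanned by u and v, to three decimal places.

530.776

i: 13·12 - (-11)·13 = 156 - (-143) = 299
j: (-11)·(-15) - (-22)·12 = 165 - (-264) = 429
k: (-22)·13 - 13·(-15) = -286 - (-195) = -91
u × v = (299, 429, -91)
|u × v| = √(299² + 429² + (-91)²) = √281723 ≈ 530.7758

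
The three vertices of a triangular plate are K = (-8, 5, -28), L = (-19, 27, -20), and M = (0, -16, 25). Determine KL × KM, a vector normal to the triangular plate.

(1334, 647, 55)

KL = (-11, 22, 8)
KM = (8, -21, 53)
i: 22·53 - 8·(-21) = 1166 - (-168) = 1334
j: 8·8 - (-11)·53 = 64 - (-583) = 647
k: (-11)·(-21) - 22·8 = 231 - 176 = 55
KL × KM = (1334, 647, 55)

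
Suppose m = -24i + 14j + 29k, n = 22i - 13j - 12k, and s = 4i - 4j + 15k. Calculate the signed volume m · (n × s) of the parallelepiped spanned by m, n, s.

-504

n × s:
i: (-13)·15 - (-12)·(-4) = -195 - 48 = -243
j: (-12)·4 - 22·15 = -48 - 330 = -378
k: 22·(-4) - (-13)·4 = -88 - (-52) = -36
n × s = (-243, -378, -36)
m · (n × s) = (-24)·(-243) + 14·(-378) + 29·(-36) = 5832 - 5292 - 1044 = -504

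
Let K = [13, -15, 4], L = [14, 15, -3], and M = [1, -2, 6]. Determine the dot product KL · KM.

364

KL = L − K = (1, 30, -7)
KM = M − K = (-12, 13, 2)
KL · KM = 1·(-12) + 30·13 + (-7)·2 = -12 + 390 - 14 = 364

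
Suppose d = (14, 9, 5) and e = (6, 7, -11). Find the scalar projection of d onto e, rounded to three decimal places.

d · e = 14·6 + 9·7 + 5·(-11) = 84 + 63 - 55 = 92
|e| = √(36 + 49 + 121) = √206 ≈ 14.3527
comp_e d = 92 / √206 ≈ 6.410

6.410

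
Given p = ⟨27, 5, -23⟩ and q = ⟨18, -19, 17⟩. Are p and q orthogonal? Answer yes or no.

yes

p · q = 27·18 + 5·(-19) + (-23)·17 = 486 - 95 - 391 = 0
Zero, so the vectors are orthogonal.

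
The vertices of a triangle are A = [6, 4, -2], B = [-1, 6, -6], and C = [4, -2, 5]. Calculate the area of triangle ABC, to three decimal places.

AB = (-7, 2, -4),  AC = (-2, -6, 7)
i: 2·7 - (-4)·(-6) = 14 - 24 = -10
j: (-4)·(-2) - (-7)·7 = 8 - (-49) = 57
k: (-7)·(-6) - 2·(-2) = 42 - (-4) = 46
AB × AC = (-10, 57, 46)
|AB × AC| = √5465 ≈ 73.9256
area = ½ · 73.9256 ≈ 36.963

36.963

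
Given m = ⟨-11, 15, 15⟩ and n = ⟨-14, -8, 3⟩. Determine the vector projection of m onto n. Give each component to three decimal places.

(-4.112, -2.349, 0.881)

m · n = (-11)·(-14) + 15·(-8) + 15·3 = 154 - 120 + 45 = 79
|n|² = 196 + 64 + 9 = 269
proj_n m = (79/269) · (-14, -8, 3) ≈ (-4.112, -2.349, 0.881)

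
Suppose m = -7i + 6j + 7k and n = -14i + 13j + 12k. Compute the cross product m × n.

(-19, -14, -7)

i: 6·12 - 7·13 = 72 - 91 = -19
j: 7·(-14) - (-7)·12 = -98 - (-84) = -14
k: (-7)·13 - 6·(-14) = -91 - (-84) = -7
m × n = (-19, -14, -7)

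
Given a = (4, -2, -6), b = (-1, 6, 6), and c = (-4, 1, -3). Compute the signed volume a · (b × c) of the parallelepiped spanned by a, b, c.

b × c:
i: 6·(-3) - 6·1 = -18 - 6 = -24
j: 6·(-4) - (-1)·(-3) = -24 - 3 = -27
k: (-1)·1 - 6·(-4) = -1 - (-24) = 23
b × c = (-24, -27, 23)
a · (b × c) = 4·(-24) + (-2)·(-27) + (-6)·23 = -96 + 54 - 138 = -180

-180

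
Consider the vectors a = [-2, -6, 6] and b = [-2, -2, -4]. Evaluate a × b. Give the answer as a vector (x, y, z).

i: (-6)·(-4) - 6·(-2) = 24 - (-12) = 36
j: 6·(-2) - (-2)·(-4) = -12 - 8 = -20
k: (-2)·(-2) - (-6)·(-2) = 4 - 12 = -8
a × b = (36, -20, -8)

(36, -20, -8)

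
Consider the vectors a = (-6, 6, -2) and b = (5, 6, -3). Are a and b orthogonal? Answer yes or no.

no

a · b = (-6)·5 + 6·6 + (-2)·(-3) = -30 + 36 + 6 = 12
Nonzero, so the vectors are not orthogonal.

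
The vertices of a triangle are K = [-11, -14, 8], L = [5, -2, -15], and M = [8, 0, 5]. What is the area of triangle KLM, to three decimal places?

241.419

KL = (16, 12, -23),  KM = (19, 14, -3)
i: 12·(-3) - (-23)·14 = -36 - (-322) = 286
j: (-23)·19 - 16·(-3) = -437 - (-48) = -389
k: 16·14 - 12·19 = 224 - 228 = -4
KL × KM = (286, -389, -4)
|KL × KM| = √233133 ≈ 482.8385
area = ½ · 482.8385 ≈ 241.419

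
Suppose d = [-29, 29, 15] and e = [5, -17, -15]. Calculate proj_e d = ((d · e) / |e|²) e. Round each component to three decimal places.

d · e = (-29)·5 + 29·(-17) + 15·(-15) = -145 - 493 - 225 = -863
|e|² = 25 + 289 + 225 = 539
proj_e d = (-863/539) · (5, -17, -15) ≈ (-8.006, 27.219, 24.017)

(-8.006, 27.219, 24.017)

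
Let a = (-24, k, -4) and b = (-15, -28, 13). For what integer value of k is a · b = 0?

11

a · b = (-24)·(-15) + k·(-28) + (-4)·13 = 308 - 28k
Set equal to 0: -28k = -308, so k = 11.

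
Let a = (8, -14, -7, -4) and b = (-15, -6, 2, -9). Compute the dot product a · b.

-14

a · b = 8·(-15) + (-14)·(-6) + (-7)·2 + (-4)·(-9) = -120 + 84 - 14 + 36 = -14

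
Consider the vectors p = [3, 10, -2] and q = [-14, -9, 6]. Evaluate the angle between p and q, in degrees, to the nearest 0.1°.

140.0

p · q = 3·(-14) + 10·(-9) + (-2)·6 = -42 - 90 - 12 = -144
|p|² = 9 + 100 + 4 = 113,  |p| = √113 ≈ 10.630146
|q|² = 196 + 81 + 36 = 313,  |q| = √313 ≈ 17.691806
cos θ = -144 / (10.630146 · 17.691806) ≈ -0.76569
θ = arccos(-0.76569) ≈ 140.0°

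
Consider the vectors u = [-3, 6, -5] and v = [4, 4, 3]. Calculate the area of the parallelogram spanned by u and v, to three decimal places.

53.488

i: 6·3 - (-5)·4 = 18 - (-20) = 38
j: (-5)·4 - (-3)·3 = -20 - (-9) = -11
k: (-3)·4 - 6·4 = -12 - 24 = -36
u × v = (38, -11, -36)
|u × v| = √(38² + (-11)² + (-36)²) = √2861 ≈ 53.4883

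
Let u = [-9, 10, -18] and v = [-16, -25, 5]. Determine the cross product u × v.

i: 10·5 - (-18)·(-25) = 50 - 450 = -400
j: (-18)·(-16) - (-9)·5 = 288 - (-45) = 333
k: (-9)·(-25) - 10·(-16) = 225 - (-160) = 385
u × v = (-400, 333, 385)

(-400, 333, 385)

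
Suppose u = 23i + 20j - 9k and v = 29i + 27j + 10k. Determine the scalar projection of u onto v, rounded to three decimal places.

u · v = 23·29 + 20·27 + (-9)·10 = 667 + 540 - 90 = 1117
|v| = √(841 + 729 + 100) = √1670 ≈ 40.8656
comp_v u = 1117 / √1670 ≈ 27.333

27.333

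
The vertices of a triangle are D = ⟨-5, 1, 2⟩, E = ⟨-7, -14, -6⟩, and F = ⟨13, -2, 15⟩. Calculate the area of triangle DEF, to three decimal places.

185.783

DE = (-2, -15, -8),  DF = (18, -3, 13)
i: (-15)·13 - (-8)·(-3) = -195 - 24 = -219
j: (-8)·18 - (-2)·13 = -144 - (-26) = -118
k: (-2)·(-3) - (-15)·18 = 6 - (-270) = 276
DE × DF = (-219, -118, 276)
|DE × DF| = √138061 ≈ 371.5656
area = ½ · 371.5656 ≈ 185.783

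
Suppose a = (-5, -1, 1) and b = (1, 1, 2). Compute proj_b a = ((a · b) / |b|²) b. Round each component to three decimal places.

a · b = (-5)·1 + (-1)·1 + 1·2 = -5 - 1 + 2 = -4
|b|² = 1 + 1 + 4 = 6
proj_b a = (-4/6) · (1, 1, 2) ≈ (-0.667, -0.667, -1.333)

(-0.667, -0.667, -1.333)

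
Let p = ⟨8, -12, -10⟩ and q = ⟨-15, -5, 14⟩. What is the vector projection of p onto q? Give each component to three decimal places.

p · q = 8·(-15) + (-12)·(-5) + (-10)·14 = -120 + 60 - 140 = -200
|q|² = 225 + 25 + 196 = 446
proj_q p = (-200/446) · (-15, -5, 14) ≈ (6.726, 2.242, -6.278)

(6.726, 2.242, -6.278)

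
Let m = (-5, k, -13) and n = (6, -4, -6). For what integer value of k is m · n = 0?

m · n = (-5)·6 + k·(-4) + (-13)·(-6) = 48 - 4k
Set equal to 0: -4k = -48, so k = 12.

12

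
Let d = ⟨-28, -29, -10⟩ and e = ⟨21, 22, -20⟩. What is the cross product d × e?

i: (-29)·(-20) - (-10)·22 = 580 - (-220) = 800
j: (-10)·21 - (-28)·(-20) = -210 - 560 = -770
k: (-28)·22 - (-29)·21 = -616 - (-609) = -7
d × e = (800, -770, -7)

(800, -770, -7)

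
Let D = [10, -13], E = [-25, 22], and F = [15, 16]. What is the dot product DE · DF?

840

DE = E − D = (-35, 35)
DF = F − D = (5, 29)
DE · DF = (-35)·5 + 35·29 = -175 + 1015 = 840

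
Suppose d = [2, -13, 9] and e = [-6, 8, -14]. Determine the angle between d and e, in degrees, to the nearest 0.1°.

152.0

d · e = 2·(-6) + (-13)·8 + 9·(-14) = -12 - 104 - 126 = -242
|d|² = 4 + 169 + 81 = 254,  |d| = √254 ≈ 15.937377
|e|² = 36 + 64 + 196 = 296,  |e| = √296 ≈ 17.204651
cos θ = -242 / (15.937377 · 17.204651) ≈ -0.88258
θ = arccos(-0.88258) ≈ 152.0°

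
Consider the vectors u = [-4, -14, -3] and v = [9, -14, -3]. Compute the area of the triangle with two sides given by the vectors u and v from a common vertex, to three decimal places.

93.066

i: (-14)·(-3) - (-3)·(-14) = 42 - 42 = 0
j: (-3)·9 - (-4)·(-3) = -27 - 12 = -39
k: (-4)·(-14) - (-14)·9 = 56 - (-126) = 182
u × v = (0, -39, 182)
|u × v| = √(0² + (-39)² + 182²) = √34645 ≈ 186.1317
area = ½ · 186.1317 ≈ 93.066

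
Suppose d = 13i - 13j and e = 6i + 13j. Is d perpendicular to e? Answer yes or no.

d · e = 13·6 + (-13)·13 = 78 - 169 = -91
Nonzero, so the vectors are not orthogonal.

no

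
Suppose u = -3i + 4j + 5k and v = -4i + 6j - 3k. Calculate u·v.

u · v = (-3)·(-4) + 4·6 + 5·(-3) = 12 + 24 - 15 = 21

21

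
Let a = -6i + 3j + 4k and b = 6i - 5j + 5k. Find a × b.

i: 3·5 - 4·(-5) = 15 - (-20) = 35
j: 4·6 - (-6)·5 = 24 - (-30) = 54
k: (-6)·(-5) - 3·6 = 30 - 18 = 12
a × b = (35, 54, 12)

(35, 54, 12)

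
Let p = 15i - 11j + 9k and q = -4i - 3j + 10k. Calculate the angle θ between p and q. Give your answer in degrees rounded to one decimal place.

74.2

p · q = 15·(-4) + (-11)·(-3) + 9·10 = -60 + 33 + 90 = 63
|p|² = 225 + 121 + 81 = 427,  |p| = √427 ≈ 20.663978
|q|² = 16 + 9 + 100 = 125,  |q| = √125 ≈ 11.180340
cos θ = 63 / (20.663978 · 11.180340) ≈ 0.27269
θ = arccos(0.27269) ≈ 74.2°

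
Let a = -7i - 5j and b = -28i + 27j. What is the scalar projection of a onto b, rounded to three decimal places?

a · b = (-7)·(-28) + (-5)·27 = 196 - 135 = 61
|b| = √(784 + 729) = √1513 ≈ 38.8973
comp_b a = 61 / √1513 ≈ 1.568

1.568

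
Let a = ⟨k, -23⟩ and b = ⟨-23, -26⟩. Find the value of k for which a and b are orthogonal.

26

a · b = k·(-23) + (-23)·(-26) = 598 - 23k
Set equal to 0: -23k = -598, so k = 26.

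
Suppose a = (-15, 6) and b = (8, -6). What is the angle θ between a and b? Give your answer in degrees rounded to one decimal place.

a · b = (-15)·8 + 6·(-6) = -120 - 36 = -156
|a|² = 225 + 36 = 261,  |a| = √261 ≈ 16.155494
|b|² = 64 + 36 = 100,  |b| = √100 ≈ 10.000000
cos θ = -156 / (16.155494 · 10.000000) ≈ -0.96562
θ = arccos(-0.96562) ≈ 164.9°

164.9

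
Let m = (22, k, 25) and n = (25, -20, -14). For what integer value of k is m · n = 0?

m · n = 22·25 + k·(-20) + 25·(-14) = 200 - 20k
Set equal to 0: -20k = -200, so k = 10.

10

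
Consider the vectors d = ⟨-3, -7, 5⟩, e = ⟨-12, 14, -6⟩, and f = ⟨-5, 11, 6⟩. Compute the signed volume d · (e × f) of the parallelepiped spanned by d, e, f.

e × f:
i: 14·6 - (-6)·11 = 84 - (-66) = 150
j: (-6)·(-5) - (-12)·6 = 30 - (-72) = 102
k: (-12)·11 - 14·(-5) = -132 - (-70) = -62
e × f = (150, 102, -62)
d · (e × f) = (-3)·150 + (-7)·102 + 5·(-62) = -450 - 714 - 310 = -1474

-1474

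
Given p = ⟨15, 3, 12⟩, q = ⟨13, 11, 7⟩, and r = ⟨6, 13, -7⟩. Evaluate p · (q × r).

q × r:
i: 11·(-7) - 7·13 = -77 - 91 = -168
j: 7·6 - 13·(-7) = 42 - (-91) = 133
k: 13·13 - 11·6 = 169 - 66 = 103
q × r = (-168, 133, 103)
p · (q × r) = 15·(-168) + 3·133 + 12·103 = -2520 + 399 + 1236 = -885

-885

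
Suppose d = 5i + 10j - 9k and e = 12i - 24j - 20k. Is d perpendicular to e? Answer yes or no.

yes

d · e = 5·12 + 10·(-24) + (-9)·(-20) = 60 - 240 + 180 = 0
Zero, so the vectors are orthogonal.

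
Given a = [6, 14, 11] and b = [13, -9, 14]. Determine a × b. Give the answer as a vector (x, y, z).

i: 14·14 - 11·(-9) = 196 - (-99) = 295
j: 11·13 - 6·14 = 143 - 84 = 59
k: 6·(-9) - 14·13 = -54 - 182 = -236
a × b = (295, 59, -236)

(295, 59, -236)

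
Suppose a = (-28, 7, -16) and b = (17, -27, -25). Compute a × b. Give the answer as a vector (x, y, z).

(-607, -972, 637)

i: 7·(-25) - (-16)·(-27) = -175 - 432 = -607
j: (-16)·17 - (-28)·(-25) = -272 - 700 = -972
k: (-28)·(-27) - 7·17 = 756 - 119 = 637
a × b = (-607, -972, 637)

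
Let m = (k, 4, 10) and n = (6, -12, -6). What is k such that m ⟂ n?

m · n = k·6 + 4·(-12) + 10·(-6) = -108 + 6k
Set equal to 0: 6k = 108, so k = 18.

18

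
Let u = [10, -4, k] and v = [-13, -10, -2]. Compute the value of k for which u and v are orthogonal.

u · v = 10·(-13) + (-4)·(-10) + k·(-2) = -90 - 2k
Set equal to 0: -2k = 90, so k = -45.

-45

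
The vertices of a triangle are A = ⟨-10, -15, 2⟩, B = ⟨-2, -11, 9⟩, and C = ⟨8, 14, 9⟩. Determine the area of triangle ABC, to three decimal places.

AB = (8, 4, 7),  AC = (18, 29, 7)
i: 4·7 - 7·29 = 28 - 203 = -175
j: 7·18 - 8·7 = 126 - 56 = 70
k: 8·29 - 4·18 = 232 - 72 = 160
AB × AC = (-175, 70, 160)
|AB × AC| = √61125 ≈ 247.2347
area = ½ · 247.2347 ≈ 123.617

123.617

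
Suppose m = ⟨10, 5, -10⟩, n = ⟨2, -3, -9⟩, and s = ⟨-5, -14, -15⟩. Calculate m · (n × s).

-5

n × s:
i: (-3)·(-15) - (-9)·(-14) = 45 - 126 = -81
j: (-9)·(-5) - 2·(-15) = 45 - (-30) = 75
k: 2·(-14) - (-3)·(-5) = -28 - 15 = -43
n × s = (-81, 75, -43)
m · (n × s) = 10·(-81) + 5·75 + (-10)·(-43) = -810 + 375 + 430 = -5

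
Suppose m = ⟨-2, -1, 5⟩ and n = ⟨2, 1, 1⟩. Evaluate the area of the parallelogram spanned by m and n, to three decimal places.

i: (-1)·1 - 5·1 = -1 - 5 = -6
j: 5·2 - (-2)·1 = 10 - (-2) = 12
k: (-2)·1 - (-1)·2 = -2 - (-2) = 0
m × n = (-6, 12, 0)
|m × n| = √((-6)² + 12² + 0²) = √180 ≈ 13.4164

13.416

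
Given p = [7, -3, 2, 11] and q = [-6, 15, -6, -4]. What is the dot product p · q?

-143

p · q = 7·(-6) + (-3)·15 + 2·(-6) + 11·(-4) = -42 - 45 - 12 - 44 = -143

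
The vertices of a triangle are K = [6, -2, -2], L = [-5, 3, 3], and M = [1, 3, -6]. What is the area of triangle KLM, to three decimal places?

43.835

KL = (-11, 5, 5),  KM = (-5, 5, -4)
i: 5·(-4) - 5·5 = -20 - 25 = -45
j: 5·(-5) - (-11)·(-4) = -25 - 44 = -69
k: (-11)·5 - 5·(-5) = -55 - (-25) = -30
KL × KM = (-45, -69, -30)
|KL × KM| = √7686 ≈ 87.6698
area = ½ · 87.6698 ≈ 43.835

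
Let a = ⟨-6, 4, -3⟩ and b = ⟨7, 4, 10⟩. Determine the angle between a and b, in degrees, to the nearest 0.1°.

123.9

a · b = (-6)·7 + 4·4 + (-3)·10 = -42 + 16 - 30 = -56
|a|² = 36 + 16 + 9 = 61,  |a| = √61 ≈ 7.810250
|b|² = 49 + 16 + 100 = 165,  |b| = √165 ≈ 12.845233
cos θ = -56 / (7.810250 · 12.845233) ≈ -0.55819
θ = arccos(-0.55819) ≈ 123.9°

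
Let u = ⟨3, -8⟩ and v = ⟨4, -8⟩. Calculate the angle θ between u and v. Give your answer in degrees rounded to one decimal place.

u · v = 3·4 + (-8)·(-8) = 12 + 64 = 76
|u|² = 9 + 64 = 73,  |u| = √73 ≈ 8.544004
|v|² = 16 + 64 = 80,  |v| = √80 ≈ 8.944272
cos θ = 76 / (8.544004 · 8.944272) ≈ 0.99451
θ = arccos(0.99451) ≈ 6.0°

6.0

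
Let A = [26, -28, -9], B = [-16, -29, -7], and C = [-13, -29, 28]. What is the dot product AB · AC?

1713

AB = B − A = (-42, -1, 2)
AC = C − A = (-39, -1, 37)
AB · AC = (-42)·(-39) + (-1)·(-1) + 2·37 = 1638 + 1 + 74 = 1713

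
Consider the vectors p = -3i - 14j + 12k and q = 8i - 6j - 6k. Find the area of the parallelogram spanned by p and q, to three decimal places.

217.532

i: (-14)·(-6) - 12·(-6) = 84 - (-72) = 156
j: 12·8 - (-3)·(-6) = 96 - 18 = 78
k: (-3)·(-6) - (-14)·8 = 18 - (-112) = 130
p × q = (156, 78, 130)
|p × q| = √(156² + 78² + 130²) = √47320 ≈ 217.5316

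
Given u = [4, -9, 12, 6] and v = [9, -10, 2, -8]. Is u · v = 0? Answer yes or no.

no

u · v = 4·9 + (-9)·(-10) + 12·2 + 6·(-8) = 36 + 90 + 24 - 48 = 102
Nonzero, so the vectors are not orthogonal.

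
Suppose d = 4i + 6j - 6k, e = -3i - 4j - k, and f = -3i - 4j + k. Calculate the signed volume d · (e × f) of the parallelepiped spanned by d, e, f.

4

e × f:
i: (-4)·1 - (-1)·(-4) = -4 - 4 = -8
j: (-1)·(-3) - (-3)·1 = 3 - (-3) = 6
k: (-3)·(-4) - (-4)·(-3) = 12 - 12 = 0
e × f = (-8, 6, 0)
d · (e × f) = 4·(-8) + 6·6 + (-6)·0 = -32 + 36 + 0 = 4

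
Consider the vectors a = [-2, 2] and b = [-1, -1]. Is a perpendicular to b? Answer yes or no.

yes

a · b = (-2)·(-1) + 2·(-1) = 2 - 2 = 0
Zero, so the vectors are orthogonal.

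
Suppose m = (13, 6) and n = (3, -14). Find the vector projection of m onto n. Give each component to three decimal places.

m · n = 13·3 + 6·(-14) = 39 - 84 = -45
|n|² = 9 + 196 = 205
proj_n m = (-45/205) · (3, -14) ≈ (-0.659, 3.073)

(-0.659, 3.073)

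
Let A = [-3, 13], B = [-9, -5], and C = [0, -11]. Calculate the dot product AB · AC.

AB = B − A = (-6, -18)
AC = C − A = (3, -24)
AB · AC = (-6)·3 + (-18)·(-24) = -18 + 432 = 414

414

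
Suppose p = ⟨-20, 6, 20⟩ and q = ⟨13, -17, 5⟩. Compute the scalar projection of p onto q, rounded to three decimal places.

-11.921

p · q = (-20)·13 + 6·(-17) + 20·5 = -260 - 102 + 100 = -262
|q| = √(169 + 289 + 25) = √483 ≈ 21.9773
comp_q p = -262 / √483 ≈ -11.921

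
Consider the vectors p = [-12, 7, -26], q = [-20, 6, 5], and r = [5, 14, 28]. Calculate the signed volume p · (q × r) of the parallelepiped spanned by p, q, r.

q × r:
i: 6·28 - 5·14 = 168 - 70 = 98
j: 5·5 - (-20)·28 = 25 - (-560) = 585
k: (-20)·14 - 6·5 = -280 - 30 = -310
q × r = (98, 585, -310)
p · (q × r) = (-12)·98 + 7·585 + (-26)·(-310) = -1176 + 4095 + 8060 = 10979

10979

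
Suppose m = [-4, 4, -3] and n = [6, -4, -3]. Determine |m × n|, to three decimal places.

i: 4·(-3) - (-3)·(-4) = -12 - 12 = -24
j: (-3)·6 - (-4)·(-3) = -18 - 12 = -30
k: (-4)·(-4) - 4·6 = 16 - 24 = -8
m × n = (-24, -30, -8)
|m × n| = √((-24)² + (-30)² + (-8)²) = √1540 ≈ 39.2428

39.243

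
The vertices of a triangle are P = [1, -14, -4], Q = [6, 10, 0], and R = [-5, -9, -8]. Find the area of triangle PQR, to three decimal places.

PQ = (5, 24, 4),  PR = (-6, 5, -4)
i: 24·(-4) - 4·5 = -96 - 20 = -116
j: 4·(-6) - 5·(-4) = -24 - (-20) = -4
k: 5·5 - 24·(-6) = 25 - (-144) = 169
PQ × PR = (-116, -4, 169)
|PQ × PR| = √42033 ≈ 205.0195
area = ½ · 205.0195 ≈ 102.510

102.510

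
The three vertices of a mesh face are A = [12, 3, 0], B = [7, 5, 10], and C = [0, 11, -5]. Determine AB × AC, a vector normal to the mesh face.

AB = (-5, 2, 10)
AC = (-12, 8, -5)
i: 2·(-5) - 10·8 = -10 - 80 = -90
j: 10·(-12) - (-5)·(-5) = -120 - 25 = -145
k: (-5)·8 - 2·(-12) = -40 - (-24) = -16
AB × AC = (-90, -145, -16)

(-90, -145, -16)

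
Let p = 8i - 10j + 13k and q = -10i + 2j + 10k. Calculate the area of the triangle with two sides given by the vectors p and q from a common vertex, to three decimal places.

i: (-10)·10 - 13·2 = -100 - 26 = -126
j: 13·(-10) - 8·10 = -130 - 80 = -210
k: 8·2 - (-10)·(-10) = 16 - 100 = -84
p × q = (-126, -210, -84)
|p × q| = √((-126)² + (-210)² + (-84)²) = √67032 ≈ 258.9054
area = ½ · 258.9054 ≈ 129.453

129.453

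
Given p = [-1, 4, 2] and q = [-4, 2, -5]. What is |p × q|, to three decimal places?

30.676

i: 4·(-5) - 2·2 = -20 - 4 = -24
j: 2·(-4) - (-1)·(-5) = -8 - 5 = -13
k: (-1)·2 - 4·(-4) = -2 - (-16) = 14
p × q = (-24, -13, 14)
|p × q| = √((-24)² + (-13)² + 14²) = √941 ≈ 30.6757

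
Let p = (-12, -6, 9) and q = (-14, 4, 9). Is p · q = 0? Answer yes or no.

no

p · q = (-12)·(-14) + (-6)·4 + 9·9 = 168 - 24 + 81 = 225
Nonzero, so the vectors are not orthogonal.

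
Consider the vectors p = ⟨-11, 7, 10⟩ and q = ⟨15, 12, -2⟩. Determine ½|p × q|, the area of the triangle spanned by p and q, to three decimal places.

i: 7·(-2) - 10·12 = -14 - 120 = -134
j: 10·15 - (-11)·(-2) = 150 - 22 = 128
k: (-11)·12 - 7·15 = -132 - 105 = -237
p × q = (-134, 128, -237)
|p × q| = √((-134)² + 128² + (-237)²) = √90509 ≈ 300.8471
area = ½ · 300.8471 ≈ 150.424

150.424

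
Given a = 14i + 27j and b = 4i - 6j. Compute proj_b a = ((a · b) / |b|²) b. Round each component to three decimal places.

a · b = 14·4 + 27·(-6) = 56 - 162 = -106
|b|² = 16 + 36 = 52
proj_b a = (-106/52) · (4, -6) ≈ (-8.154, 12.231)

(-8.154, 12.231)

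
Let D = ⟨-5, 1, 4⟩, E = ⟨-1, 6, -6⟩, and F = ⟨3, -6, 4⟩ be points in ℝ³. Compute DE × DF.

(-70, -80, -68)

DE = (4, 5, -10)
DF = (8, -7, 0)
i: 5·0 - (-10)·(-7) = 0 - 70 = -70
j: (-10)·8 - 4·0 = -80 - 0 = -80
k: 4·(-7) - 5·8 = -28 - 40 = -68
DE × DF = (-70, -80, -68)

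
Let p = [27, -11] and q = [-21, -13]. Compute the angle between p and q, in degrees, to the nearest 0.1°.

p · q = 27·(-21) + (-11)·(-13) = -567 + 143 = -424
|p|² = 729 + 121 = 850,  |p| = √850 ≈ 29.154759
|q|² = 441 + 169 = 610,  |q| = √610 ≈ 24.698178
cos θ = -424 / (29.154759 · 24.698178) ≈ -0.58883
θ = arccos(-0.58883) ≈ 126.1°

126.1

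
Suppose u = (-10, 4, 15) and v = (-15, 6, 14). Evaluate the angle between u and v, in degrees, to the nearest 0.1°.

13.4

u · v = (-10)·(-15) + 4·6 + 15·14 = 150 + 24 + 210 = 384
|u|² = 100 + 16 + 225 = 341,  |u| = √341 ≈ 18.466185
|v|² = 225 + 36 + 196 = 457,  |v| = √457 ≈ 21.377558
cos θ = 384 / (18.466185 · 21.377558) ≈ 0.97274
θ = arccos(0.97274) ≈ 13.4°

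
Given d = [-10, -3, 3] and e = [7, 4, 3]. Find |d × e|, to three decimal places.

58.335

i: (-3)·3 - 3·4 = -9 - 12 = -21
j: 3·7 - (-10)·3 = 21 - (-30) = 51
k: (-10)·4 - (-3)·7 = -40 - (-21) = -19
d × e = (-21, 51, -19)
|d × e| = √((-21)² + 51² + (-19)²) = √3403 ≈ 58.3352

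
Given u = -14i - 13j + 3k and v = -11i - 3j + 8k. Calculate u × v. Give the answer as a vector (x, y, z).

(-95, 79, -101)

i: (-13)·8 - 3·(-3) = -104 - (-9) = -95
j: 3·(-11) - (-14)·8 = -33 - (-112) = 79
k: (-14)·(-3) - (-13)·(-11) = 42 - 143 = -101
u × v = (-95, 79, -101)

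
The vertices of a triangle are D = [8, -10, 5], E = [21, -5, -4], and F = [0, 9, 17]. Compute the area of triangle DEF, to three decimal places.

188.935

DE = (13, 5, -9),  DF = (-8, 19, 12)
i: 5·12 - (-9)·19 = 60 - (-171) = 231
j: (-9)·(-8) - 13·12 = 72 - 156 = -84
k: 13·19 - 5·(-8) = 247 - (-40) = 287
DE × DF = (231, -84, 287)
|DE × DF| = √142786 ≈ 377.8703
area = ½ · 377.8703 ≈ 188.935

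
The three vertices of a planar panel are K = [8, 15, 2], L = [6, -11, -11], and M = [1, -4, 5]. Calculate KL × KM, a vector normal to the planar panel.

KL = (-2, -26, -13)
KM = (-7, -19, 3)
i: (-26)·3 - (-13)·(-19) = -78 - 247 = -325
j: (-13)·(-7) - (-2)·3 = 91 - (-6) = 97
k: (-2)·(-19) - (-26)·(-7) = 38 - 182 = -144
KL × KM = (-325, 97, -144)

(-325, 97, -144)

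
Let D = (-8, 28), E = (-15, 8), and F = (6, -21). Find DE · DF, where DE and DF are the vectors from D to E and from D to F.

DE = E − D = (-7, -20)
DF = F − D = (14, -49)
DE · DF = (-7)·14 + (-20)·(-49) = -98 + 980 = 882

882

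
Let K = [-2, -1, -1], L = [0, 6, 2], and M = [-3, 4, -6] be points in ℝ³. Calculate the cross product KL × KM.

(-50, 7, 17)

KL = (2, 7, 3)
KM = (-1, 5, -5)
i: 7·(-5) - 3·5 = -35 - 15 = -50
j: 3·(-1) - 2·(-5) = -3 - (-10) = 7
k: 2·5 - 7·(-1) = 10 - (-7) = 17
KL × KM = (-50, 7, 17)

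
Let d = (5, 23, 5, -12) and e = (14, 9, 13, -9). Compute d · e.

450

d · e = 5·14 + 23·9 + 5·13 + (-12)·(-9) = 70 + 207 + 65 + 108 = 450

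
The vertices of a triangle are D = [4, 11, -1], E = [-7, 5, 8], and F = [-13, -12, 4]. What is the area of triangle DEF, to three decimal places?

126.228

DE = (-11, -6, 9),  DF = (-17, -23, 5)
i: (-6)·5 - 9·(-23) = -30 - (-207) = 177
j: 9·(-17) - (-11)·5 = -153 - (-55) = -98
k: (-11)·(-23) - (-6)·(-17) = 253 - 102 = 151
DE × DF = (177, -98, 151)
|DE × DF| = √63734 ≈ 252.4559
area = ½ · 252.4559 ≈ 126.228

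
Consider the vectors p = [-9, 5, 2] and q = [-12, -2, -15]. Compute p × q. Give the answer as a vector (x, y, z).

(-71, -159, 78)

i: 5·(-15) - 2·(-2) = -75 - (-4) = -71
j: 2·(-12) - (-9)·(-15) = -24 - 135 = -159
k: (-9)·(-2) - 5·(-12) = 18 - (-60) = 78
p × q = (-71, -159, 78)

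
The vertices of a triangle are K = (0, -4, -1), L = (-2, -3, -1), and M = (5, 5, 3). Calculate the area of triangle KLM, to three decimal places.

KL = (-2, 1, 0),  KM = (5, 9, 4)
i: 1·4 - 0·9 = 4 - 0 = 4
j: 0·5 - (-2)·4 = 0 - (-8) = 8
k: (-2)·9 - 1·5 = -18 - 5 = -23
KL × KM = (4, 8, -23)
|KL × KM| = √609 ≈ 24.6779
area = ½ · 24.6779 ≈ 12.339

12.339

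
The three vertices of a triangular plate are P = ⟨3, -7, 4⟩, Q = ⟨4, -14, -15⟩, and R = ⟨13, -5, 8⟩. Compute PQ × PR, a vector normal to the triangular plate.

PQ = (1, -7, -19)
PR = (10, 2, 4)
i: (-7)·4 - (-19)·2 = -28 - (-38) = 10
j: (-19)·10 - 1·4 = -190 - 4 = -194
k: 1·2 - (-7)·10 = 2 - (-70) = 72
PQ × PR = (10, -194, 72)

(10, -194, 72)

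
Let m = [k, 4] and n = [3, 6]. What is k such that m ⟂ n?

-8

m · n = k·3 + 4·6 = 24 + 3k
Set equal to 0: 3k = -24, so k = -8.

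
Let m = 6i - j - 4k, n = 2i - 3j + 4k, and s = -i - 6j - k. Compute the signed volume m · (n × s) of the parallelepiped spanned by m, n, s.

224

n × s:
i: (-3)·(-1) - 4·(-6) = 3 - (-24) = 27
j: 4·(-1) - 2·(-1) = -4 - (-2) = -2
k: 2·(-6) - (-3)·(-1) = -12 - 3 = -15
n × s = (27, -2, -15)
m · (n × s) = 6·27 + (-1)·(-2) + (-4)·(-15) = 162 + 2 + 60 = 224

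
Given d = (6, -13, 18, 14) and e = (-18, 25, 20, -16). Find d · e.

d · e = 6·(-18) + (-13)·25 + 18·20 + 14·(-16) = -108 - 325 + 360 - 224 = -297

-297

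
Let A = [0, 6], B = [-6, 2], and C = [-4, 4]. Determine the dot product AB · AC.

32

AB = B − A = (-6, -4)
AC = C − A = (-4, -2)
AB · AC = (-6)·(-4) + (-4)·(-2) = 24 + 8 = 32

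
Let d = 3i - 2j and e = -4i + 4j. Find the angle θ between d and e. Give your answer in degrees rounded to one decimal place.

d · e = 3·(-4) + (-2)·4 = -12 - 8 = -20
|d|² = 9 + 4 = 13,  |d| = √13 ≈ 3.605551
|e|² = 16 + 16 = 32,  |e| = √32 ≈ 5.656854
cos θ = -20 / (3.605551 · 5.656854) ≈ -0.98058
θ = arccos(-0.98058) ≈ 168.7°

168.7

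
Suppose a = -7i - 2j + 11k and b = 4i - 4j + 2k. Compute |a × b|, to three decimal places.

79.120

i: (-2)·2 - 11·(-4) = -4 - (-44) = 40
j: 11·4 - (-7)·2 = 44 - (-14) = 58
k: (-7)·(-4) - (-2)·4 = 28 - (-8) = 36
a × b = (40, 58, 36)
|a × b| = √(40² + 58² + 36²) = √6260 ≈ 79.1202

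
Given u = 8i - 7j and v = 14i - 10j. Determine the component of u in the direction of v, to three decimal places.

u · v = 8·14 + (-7)·(-10) = 112 + 70 = 182
|v| = √(196 + 100) = √296 ≈ 17.2047
comp_v u = 182 / √296 ≈ 10.579

10.579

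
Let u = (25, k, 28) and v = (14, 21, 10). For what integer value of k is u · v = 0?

u · v = 25·14 + k·21 + 28·10 = 630 + 21k
Set equal to 0: 21k = -630, so k = -30.

-30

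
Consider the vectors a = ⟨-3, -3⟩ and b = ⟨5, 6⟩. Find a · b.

a · b = (-3)·5 + (-3)·6 = -15 - 18 = -33

-33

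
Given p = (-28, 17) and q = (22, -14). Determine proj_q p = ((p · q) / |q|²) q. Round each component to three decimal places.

(-27.629, 17.582)

p · q = (-28)·22 + 17·(-14) = -616 - 238 = -854
|q|² = 484 + 196 = 680
proj_q p = (-854/680) · (22, -14) ≈ (-27.629, 17.582)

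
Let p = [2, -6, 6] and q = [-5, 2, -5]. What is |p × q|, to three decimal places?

37.417

i: (-6)·(-5) - 6·2 = 30 - 12 = 18
j: 6·(-5) - 2·(-5) = -30 - (-10) = -20
k: 2·2 - (-6)·(-5) = 4 - 30 = -26
p × q = (18, -20, -26)
|p × q| = √(18² + (-20)² + (-26)²) = √1400 ≈ 37.4166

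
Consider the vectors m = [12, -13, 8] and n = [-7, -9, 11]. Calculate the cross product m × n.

(-71, -188, -199)

i: (-13)·11 - 8·(-9) = -143 - (-72) = -71
j: 8·(-7) - 12·11 = -56 - 132 = -188
k: 12·(-9) - (-13)·(-7) = -108 - 91 = -199
m × n = (-71, -188, -199)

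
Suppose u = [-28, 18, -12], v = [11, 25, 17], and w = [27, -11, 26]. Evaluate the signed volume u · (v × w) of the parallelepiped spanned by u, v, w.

-10770

v × w:
i: 25·26 - 17·(-11) = 650 - (-187) = 837
j: 17·27 - 11·26 = 459 - 286 = 173
k: 11·(-11) - 25·27 = -121 - 675 = -796
v × w = (837, 173, -796)
u · (v × w) = (-28)·837 + 18·173 + (-12)·(-796) = -23436 + 3114 + 9552 = -10770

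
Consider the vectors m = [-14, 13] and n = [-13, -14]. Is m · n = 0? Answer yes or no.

yes

m · n = (-14)·(-13) + 13·(-14) = 182 - 182 = 0
Zero, so the vectors are orthogonal.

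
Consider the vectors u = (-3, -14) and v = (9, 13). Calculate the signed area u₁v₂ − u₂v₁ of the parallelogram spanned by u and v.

(-3)·13 - (-14)·9 = -39 - (-126) = 87

87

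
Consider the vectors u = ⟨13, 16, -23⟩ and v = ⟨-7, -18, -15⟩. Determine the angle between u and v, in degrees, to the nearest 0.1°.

92.6

u · v = 13·(-7) + 16·(-18) + (-23)·(-15) = -91 - 288 + 345 = -34
|u|² = 169 + 256 + 529 = 954,  |u| = √954 ≈ 30.886890
|v|² = 49 + 324 + 225 = 598,  |v| = √598 ≈ 24.454039
cos θ = -34 / (30.886890 · 24.454039) ≈ -0.04501
θ = arccos(-0.04501) ≈ 92.6°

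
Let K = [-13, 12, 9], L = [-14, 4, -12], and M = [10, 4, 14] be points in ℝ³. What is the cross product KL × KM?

KL = (-1, -8, -21)
KM = (23, -8, 5)
i: (-8)·5 - (-21)·(-8) = -40 - 168 = -208
j: (-21)·23 - (-1)·5 = -483 - (-5) = -478
k: (-1)·(-8) - (-8)·23 = 8 - (-184) = 192
KL × KM = (-208, -478, 192)

(-208, -478, 192)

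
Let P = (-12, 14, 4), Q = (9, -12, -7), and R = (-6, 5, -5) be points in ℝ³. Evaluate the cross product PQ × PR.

PQ = (21, -26, -11)
PR = (6, -9, -9)
i: (-26)·(-9) - (-11)·(-9) = 234 - 99 = 135
j: (-11)·6 - 21·(-9) = -66 - (-189) = 123
k: 21·(-9) - (-26)·6 = -189 - (-156) = -33
PQ × PR = (135, 123, -33)

(135, 123, -33)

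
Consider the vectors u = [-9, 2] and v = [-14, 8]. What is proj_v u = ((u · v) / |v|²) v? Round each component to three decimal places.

(-7.646, 4.369)

u · v = (-9)·(-14) + 2·8 = 126 + 16 = 142
|v|² = 196 + 64 = 260
proj_v u = (142/260) · (-14, 8) ≈ (-7.646, 4.369)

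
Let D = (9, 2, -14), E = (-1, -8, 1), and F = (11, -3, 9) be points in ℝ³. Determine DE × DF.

(-155, 260, 70)

DE = (-10, -10, 15)
DF = (2, -5, 23)
i: (-10)·23 - 15·(-5) = -230 - (-75) = -155
j: 15·2 - (-10)·23 = 30 - (-230) = 260
k: (-10)·(-5) - (-10)·2 = 50 - (-20) = 70
DE × DF = (-155, 260, 70)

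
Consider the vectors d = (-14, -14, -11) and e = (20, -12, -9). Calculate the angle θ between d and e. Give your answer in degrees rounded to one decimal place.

91.3

d · e = (-14)·20 + (-14)·(-12) + (-11)·(-9) = -280 + 168 + 99 = -13
|d|² = 196 + 196 + 121 = 513,  |d| = √513 ≈ 22.649503
|e|² = 400 + 144 + 81 = 625,  |e| = √625 ≈ 25.000000
cos θ = -13 / (22.649503 · 25.000000) ≈ -0.02296
θ = arccos(-0.02296) ≈ 91.3°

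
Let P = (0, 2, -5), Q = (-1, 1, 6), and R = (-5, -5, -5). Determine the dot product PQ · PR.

12

PQ = Q − P = (-1, -1, 11)
PR = R − P = (-5, -7, 0)
PQ · PR = (-1)·(-5) + (-1)·(-7) + 11·0 = 5 + 7 + 0 = 12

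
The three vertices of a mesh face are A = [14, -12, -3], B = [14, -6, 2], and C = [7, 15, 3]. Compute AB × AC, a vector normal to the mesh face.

(-99, -35, 42)

AB = (0, 6, 5)
AC = (-7, 27, 6)
i: 6·6 - 5·27 = 36 - 135 = -99
j: 5·(-7) - 0·6 = -35 - 0 = -35
k: 0·27 - 6·(-7) = 0 - (-42) = 42
AB × AC = (-99, -35, 42)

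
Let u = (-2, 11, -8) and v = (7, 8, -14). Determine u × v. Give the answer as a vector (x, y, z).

i: 11·(-14) - (-8)·8 = -154 - (-64) = -90
j: (-8)·7 - (-2)·(-14) = -56 - 28 = -84
k: (-2)·8 - 11·7 = -16 - 77 = -93
u × v = (-90, -84, -93)

(-90, -84, -93)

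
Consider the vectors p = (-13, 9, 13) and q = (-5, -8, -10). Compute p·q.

p · q = (-13)·(-5) + 9·(-8) + 13·(-10) = 65 - 72 - 130 = -137

-137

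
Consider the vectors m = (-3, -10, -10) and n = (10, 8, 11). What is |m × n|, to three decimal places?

105.665

i: (-10)·11 - (-10)·8 = -110 - (-80) = -30
j: (-10)·10 - (-3)·11 = -100 - (-33) = -67
k: (-3)·8 - (-10)·10 = -24 - (-100) = 76
m × n = (-30, -67, 76)
|m × n| = √((-30)² + (-67)² + 76²) = √11165 ≈ 105.6646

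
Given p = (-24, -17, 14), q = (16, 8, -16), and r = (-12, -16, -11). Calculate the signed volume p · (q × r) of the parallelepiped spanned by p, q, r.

-240

q × r:
i: 8·(-11) - (-16)·(-16) = -88 - 256 = -344
j: (-16)·(-12) - 16·(-11) = 192 - (-176) = 368
k: 16·(-16) - 8·(-12) = -256 - (-96) = -160
q × r = (-344, 368, -160)
p · (q × r) = (-24)·(-344) + (-17)·368 + 14·(-160) = 8256 - 6256 - 2240 = -240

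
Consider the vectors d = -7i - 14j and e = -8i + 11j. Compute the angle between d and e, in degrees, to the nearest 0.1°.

117.4

d · e = (-7)·(-8) + (-14)·11 = 56 - 154 = -98
|d|² = 49 + 196 = 245,  |d| = √245 ≈ 15.652476
|e|² = 64 + 121 = 185,  |e| = √185 ≈ 13.601471
cos θ = -98 / (15.652476 · 13.601471) ≈ -0.46032
θ = arccos(-0.46032) ≈ 117.4°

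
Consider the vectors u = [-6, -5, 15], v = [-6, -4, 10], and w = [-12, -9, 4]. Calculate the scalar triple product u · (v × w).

v × w:
i: (-4)·4 - 10·(-9) = -16 - (-90) = 74
j: 10·(-12) - (-6)·4 = -120 - (-24) = -96
k: (-6)·(-9) - (-4)·(-12) = 54 - 48 = 6
v × w = (74, -96, 6)
u · (v × w) = (-6)·74 + (-5)·(-96) + 15·6 = -444 + 480 + 90 = 126

126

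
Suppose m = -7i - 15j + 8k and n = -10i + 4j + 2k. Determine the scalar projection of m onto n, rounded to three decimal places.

2.373

m · n = (-7)·(-10) + (-15)·4 + 8·2 = 70 - 60 + 16 = 26
|n| = √(100 + 16 + 4) = √120 ≈ 10.9545
comp_n m = 26 / √120 ≈ 2.373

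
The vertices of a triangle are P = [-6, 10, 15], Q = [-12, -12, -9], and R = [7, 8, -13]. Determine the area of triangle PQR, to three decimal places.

PQ = (-6, -22, -24),  PR = (13, -2, -28)
i: (-22)·(-28) - (-24)·(-2) = 616 - 48 = 568
j: (-24)·13 - (-6)·(-28) = -312 - 168 = -480
k: (-6)·(-2) - (-22)·13 = 12 - (-286) = 298
PQ × PR = (568, -480, 298)
|PQ × PR| = √641828 ≈ 801.1417
area = ½ · 801.1417 ≈ 400.571

400.571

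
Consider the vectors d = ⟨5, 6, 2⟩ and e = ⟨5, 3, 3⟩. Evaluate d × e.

(12, -5, -15)

i: 6·3 - 2·3 = 18 - 6 = 12
j: 2·5 - 5·3 = 10 - 15 = -5
k: 5·3 - 6·5 = 15 - 30 = -15
d × e = (12, -5, -15)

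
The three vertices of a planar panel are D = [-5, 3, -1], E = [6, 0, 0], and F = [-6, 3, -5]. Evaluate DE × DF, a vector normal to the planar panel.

DE = (11, -3, 1)
DF = (-1, 0, -4)
i: (-3)·(-4) - 1·0 = 12 - 0 = 12
j: 1·(-1) - 11·(-4) = -1 - (-44) = 43
k: 11·0 - (-3)·(-1) = 0 - 3 = -3
DE × DF = (12, 43, -3)

(12, 43, -3)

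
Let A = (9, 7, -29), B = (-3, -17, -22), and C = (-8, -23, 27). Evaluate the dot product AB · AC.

AB = B − A = (-12, -24, 7)
AC = C − A = (-17, -30, 56)
AB · AC = (-12)·(-17) + (-24)·(-30) + 7·56 = 204 + 720 + 392 = 1316

1316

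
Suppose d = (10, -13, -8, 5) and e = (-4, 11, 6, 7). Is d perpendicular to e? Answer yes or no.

no

d · e = 10·(-4) + (-13)·11 + (-8)·6 + 5·7 = -40 - 143 - 48 + 35 = -196
Nonzero, so the vectors are not orthogonal.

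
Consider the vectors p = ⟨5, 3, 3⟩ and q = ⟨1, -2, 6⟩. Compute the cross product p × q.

i: 3·6 - 3·(-2) = 18 - (-6) = 24
j: 3·1 - 5·6 = 3 - 30 = -27
k: 5·(-2) - 3·1 = -10 - 3 = -13
p × q = (24, -27, -13)

(24, -27, -13)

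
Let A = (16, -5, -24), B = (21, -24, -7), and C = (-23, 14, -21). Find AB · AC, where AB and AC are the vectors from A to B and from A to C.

AB = B − A = (5, -19, 17)
AC = C − A = (-39, 19, 3)
AB · AC = 5·(-39) + (-19)·19 + 17·3 = -195 - 361 + 51 = -505

-505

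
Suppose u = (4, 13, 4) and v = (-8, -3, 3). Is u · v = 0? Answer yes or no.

no

u · v = 4·(-8) + 13·(-3) + 4·3 = -32 - 39 + 12 = -59
Nonzero, so the vectors are not orthogonal.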